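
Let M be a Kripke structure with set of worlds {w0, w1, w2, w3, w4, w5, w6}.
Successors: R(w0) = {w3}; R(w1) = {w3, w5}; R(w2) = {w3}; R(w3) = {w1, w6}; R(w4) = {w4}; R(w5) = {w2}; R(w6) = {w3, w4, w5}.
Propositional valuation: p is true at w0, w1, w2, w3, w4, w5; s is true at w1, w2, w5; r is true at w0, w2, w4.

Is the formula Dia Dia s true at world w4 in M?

No

At w4: Dia Dia s requires Dia s at some successor in {w4}.
  At w4: Dia s is false.
So Dia Dia s is false at w4.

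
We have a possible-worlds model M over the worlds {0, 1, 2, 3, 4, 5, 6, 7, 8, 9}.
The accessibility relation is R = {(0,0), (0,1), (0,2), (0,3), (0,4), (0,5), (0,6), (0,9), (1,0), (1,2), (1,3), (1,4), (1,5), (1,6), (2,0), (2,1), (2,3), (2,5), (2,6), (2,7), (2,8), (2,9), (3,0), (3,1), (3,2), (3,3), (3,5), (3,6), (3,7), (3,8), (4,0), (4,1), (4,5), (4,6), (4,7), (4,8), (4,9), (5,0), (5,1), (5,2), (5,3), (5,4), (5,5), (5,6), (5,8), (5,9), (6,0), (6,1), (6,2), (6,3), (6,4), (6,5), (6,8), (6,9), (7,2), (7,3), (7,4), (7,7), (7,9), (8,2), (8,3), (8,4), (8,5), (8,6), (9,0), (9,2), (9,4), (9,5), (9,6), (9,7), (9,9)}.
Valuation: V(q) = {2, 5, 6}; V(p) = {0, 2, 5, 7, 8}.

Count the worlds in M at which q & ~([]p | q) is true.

Let φ = q & ~([]p | q). Evaluate φ at each world:
  0 (successors {0, 1, 2, 3, 4, 5, 6, 9}): φ is false.
  1 (successors {0, 2, 3, 4, 5, 6}): φ is false.
  2 (successors {0, 1, 3, 5, 6, 7, 8, 9}): φ is false.
  3 (successors {0, 1, 2, 3, 5, 6, 7, 8}): φ is false.
  4 (successors {0, 1, 5, 6, 7, 8, 9}): φ is false.
  5 (successors {0, 1, 2, 3, 4, 5, 6, 8, 9}): φ is false.
  6 (successors {0, 1, 2, 3, 4, 5, 8, 9}): φ is false.
  7 (successors {2, 3, 4, 7, 9}): φ is false.
  8 (successors {2, 3, 4, 5, 6}): φ is false.
  9 (successors {0, 2, 4, 5, 6, 7, 9}): φ is false.
For instance, at 1:
  At 1: q is false, ~([]p | q) is true, so q & ~([]p | q) is false.
    At 1: []p | q is false, so ~([]p | q) is true.
      At 1: []p is false, q is false, so []p | q is false.
Satisfying worlds: none.

0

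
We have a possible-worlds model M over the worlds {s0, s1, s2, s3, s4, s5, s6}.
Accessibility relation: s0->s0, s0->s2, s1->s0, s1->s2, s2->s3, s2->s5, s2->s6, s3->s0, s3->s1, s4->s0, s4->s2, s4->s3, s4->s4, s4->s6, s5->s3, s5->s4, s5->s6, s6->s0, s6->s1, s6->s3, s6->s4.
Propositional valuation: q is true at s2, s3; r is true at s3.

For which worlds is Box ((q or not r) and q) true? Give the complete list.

Let φ = Box ((q or not r) and q). Evaluate φ at each world:
  s0 (successors {s0, s2}): φ is false.
  s1 (successors {s0, s2}): φ is false.
  s2 (successors {s3, s5, s6}): φ is false.
  s3 (successors {s0, s1}): φ is false.
  s4 (successors {s0, s2, s3, s4, s6}): φ is false.
  s5 (successors {s3, s4, s6}): φ is false.
  s6 (successors {s0, s1, s3, s4}): φ is false.
For instance, at s4:
  At s4: Box ((q or not r) and q) requires (q or not r) and q at every successor {s0, s2, s3, s4, s6}.
    (q or not r) and q fails at s0, so Box ((q or not r) and q) is false at s4.
Satisfying worlds: none.

none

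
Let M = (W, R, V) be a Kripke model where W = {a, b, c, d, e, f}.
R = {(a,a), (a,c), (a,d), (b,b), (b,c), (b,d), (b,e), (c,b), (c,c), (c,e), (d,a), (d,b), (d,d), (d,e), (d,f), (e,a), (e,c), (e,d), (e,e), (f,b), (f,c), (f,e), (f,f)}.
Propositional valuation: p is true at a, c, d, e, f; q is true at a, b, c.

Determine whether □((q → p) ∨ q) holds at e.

Yes

Recall that □ψ holds at a world iff ψ holds at every accessible world, and ◇ψ holds iff ψ holds at some accessible world.
At e: □((q → p) ∨ q) requires (q → p) ∨ q at every successor {a, c, d, e}.
  At a: (q → p) ∨ q is true.
  At c: (q → p) ∨ q is true.
  At d: (q → p) ∨ q is true.
  At e: (q → p) ∨ q is true.
So □((q → p) ∨ q) is true at e.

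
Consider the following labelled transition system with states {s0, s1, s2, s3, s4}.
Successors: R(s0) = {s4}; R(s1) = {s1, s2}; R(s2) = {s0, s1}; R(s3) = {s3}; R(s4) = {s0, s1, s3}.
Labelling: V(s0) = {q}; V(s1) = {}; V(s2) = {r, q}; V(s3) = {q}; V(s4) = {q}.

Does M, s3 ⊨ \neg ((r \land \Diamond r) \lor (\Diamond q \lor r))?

At s3: (r \land \Diamond r) \lor (\Diamond q \lor r) is true, so \neg ((r \land \Diamond r) \lor (\Diamond q \lor r)) is false.
  At s3: r \land \Diamond r is false, \Diamond q \lor r is true, so (r \land \Diamond r) \lor (\Diamond q \lor r) is true.
    At s3: r is false, \Diamond r is false, so r \land \Diamond r is false.
      At s3: \Diamond r requires r at some successor in {s3}.
        At s3: r is false.
      So \Diamond r is false at s3.
    At s3: \Diamond q is true, r is false, so \Diamond q \lor r is true.
      At s3: \Diamond q requires q at some successor in {s3}.
        q holds at s3, so \Diamond q is true at s3.

No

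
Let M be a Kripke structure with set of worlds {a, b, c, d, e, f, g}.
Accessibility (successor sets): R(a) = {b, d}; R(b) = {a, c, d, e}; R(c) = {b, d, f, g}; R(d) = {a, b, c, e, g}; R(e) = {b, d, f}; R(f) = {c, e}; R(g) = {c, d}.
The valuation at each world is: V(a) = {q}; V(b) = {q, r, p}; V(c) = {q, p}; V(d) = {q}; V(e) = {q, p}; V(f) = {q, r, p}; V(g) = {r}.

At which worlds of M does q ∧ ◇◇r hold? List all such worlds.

Let φ = q ∧ ◇◇r. Evaluate φ at each world:
  a (successors {b, d}): φ is true.
  b (successors {a, c, d, e}): φ is true.
  c (successors {b, d, f, g}): φ is true.
  d (successors {a, b, c, e, g}): φ is true.
  e (successors {b, d, f}): φ is true.
  f (successors {c, e}): φ is true.
  g (successors {c, d}): φ is false.
For instance, at e:
  At e: q is true, ◇◇r is true, so q ∧ ◇◇r is true.
    At e: ◇◇r requires ◇r at some successor in {b, d, f}.
      ◇r holds at d, so ◇◇r is true at e.
Satisfying worlds: {a, b, c, d, e, f}

a, b, c, d, e, f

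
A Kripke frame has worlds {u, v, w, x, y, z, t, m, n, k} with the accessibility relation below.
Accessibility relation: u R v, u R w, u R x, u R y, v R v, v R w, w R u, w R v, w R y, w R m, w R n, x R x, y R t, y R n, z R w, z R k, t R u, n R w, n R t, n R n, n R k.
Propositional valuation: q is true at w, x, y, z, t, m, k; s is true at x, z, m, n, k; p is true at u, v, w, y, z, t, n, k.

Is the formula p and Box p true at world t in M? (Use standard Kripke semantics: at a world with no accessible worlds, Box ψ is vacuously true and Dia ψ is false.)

Yes

At t: p is true, Box p is true, so p and Box p is true.
  At t: Box p requires p at every successor {u}.
    At u: p is true.
  So Box p is true at t.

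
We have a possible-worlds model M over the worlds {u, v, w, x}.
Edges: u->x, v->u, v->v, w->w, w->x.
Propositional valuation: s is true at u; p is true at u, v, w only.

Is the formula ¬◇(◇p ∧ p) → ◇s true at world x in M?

Recall that ◇ψ holds at a world iff ψ holds at some accessible world.
At x: ¬◇(◇p ∧ p) is true, ◇s is false, so ¬◇(◇p ∧ p) → ◇s is false.
  At x: ◇(◇p ∧ p) is false, so ¬◇(◇p ∧ p) is true.
    At x: no accessible worlds, so ◇(◇p ∧ p) is false.
  At x: no accessible worlds, so ◇s is false.

No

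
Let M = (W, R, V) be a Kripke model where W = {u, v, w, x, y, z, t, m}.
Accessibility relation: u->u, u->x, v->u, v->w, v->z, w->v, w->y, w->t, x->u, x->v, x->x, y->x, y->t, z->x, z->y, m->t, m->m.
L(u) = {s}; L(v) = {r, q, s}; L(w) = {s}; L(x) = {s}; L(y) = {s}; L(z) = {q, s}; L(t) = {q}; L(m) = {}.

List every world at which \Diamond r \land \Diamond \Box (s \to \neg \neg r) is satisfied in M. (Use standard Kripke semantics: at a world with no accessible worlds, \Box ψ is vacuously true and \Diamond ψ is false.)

Recall that \Box ψ holds at a world iff ψ holds at every accessible world, and \Diamond ψ holds iff ψ holds at some accessible world.
Let φ = \Diamond r \land \Diamond \Box (s \to \neg \neg r). Evaluate φ at each world:
  u (successors {u, x}): φ is false.
  v (successors {u, w, z}): φ is false.
  w (successors {v, y, t}): φ is true.
  x (successors {u, v, x}): φ is false.
  y (successors {x, t}): φ is false.
  z (successors {x, y}): φ is false.
  t (successors ∅): φ is false.
  m (successors {t, m}): φ is false.
For instance, at u:
  At u: \Diamond r is false, \Diamond \Box (s \to \neg \neg r) is false, so \Diamond r \land \Diamond \Box (s \to \neg \neg r) is false.
    At u: \Diamond r requires r at some successor in {u, x}.
      At u: r is false.
      At x: r is false.
    So \Diamond r is false at u.
    At u: \Diamond \Box (s \to \neg \neg r) requires \Box (s \to \neg \neg r) at some successor in {u, x}.
      At u: \Box (s \to \neg \neg r) is false.
      At x: \Box (s \to \neg \neg r) is false.
    So \Diamond \Box (s \to \neg \neg r) is false at u.
Satisfying worlds: {w}

w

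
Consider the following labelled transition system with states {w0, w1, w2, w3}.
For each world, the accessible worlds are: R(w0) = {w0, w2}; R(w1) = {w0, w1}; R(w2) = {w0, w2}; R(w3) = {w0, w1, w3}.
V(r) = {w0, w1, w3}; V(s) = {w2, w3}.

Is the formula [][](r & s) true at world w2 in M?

At w2: [][](r & s) requires [](r & s) at every successor {w0, w2}.
  [](r & s) fails at w0, so [][](r & s) is false at w2.
    At w0: [](r & s) requires r & s at every successor {w0, w2}.
      r & s fails at w0, so [](r & s) is false at w0.

No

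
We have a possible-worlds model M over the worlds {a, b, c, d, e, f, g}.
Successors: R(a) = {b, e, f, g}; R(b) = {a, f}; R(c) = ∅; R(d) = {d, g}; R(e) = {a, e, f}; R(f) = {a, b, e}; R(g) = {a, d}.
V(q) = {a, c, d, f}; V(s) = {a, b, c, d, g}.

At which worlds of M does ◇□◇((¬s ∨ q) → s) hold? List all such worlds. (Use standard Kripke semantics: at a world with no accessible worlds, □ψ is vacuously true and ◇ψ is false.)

Recall that □ψ holds at a world iff ψ holds at every accessible world, and ◇ψ holds iff ψ holds at some accessible world.
Let φ = ◇□◇((¬s ∨ q) → s). Evaluate φ at each world:
  a (successors {b, e, f, g}): φ is true.
  b (successors {a, f}): φ is true.
  c (successors ∅): φ is false.
  d (successors {d, g}): φ is true.
  e (successors {a, e, f}): φ is true.
  f (successors {a, b, e}): φ is true.
  g (successors {a, d}): φ is true.
For instance, at a:
  At a: ◇□◇((¬s ∨ q) → s) requires □◇((¬s ∨ q) → s) at some successor in {b, e, f, g}.
    □◇((¬s ∨ q) → s) holds at b, so ◇□◇((¬s ∨ q) → s) is true at a.
      At b: □◇((¬s ∨ q) → s) requires ◇((¬s ∨ q) → s) at every successor {a, f}.
        At a: ◇((¬s ∨ q) → s) is true.
        At f: ◇((¬s ∨ q) → s) is true.
      So □◇((¬s ∨ q) → s) is true at b.
Satisfying worlds: {a, b, d, e, f, g}

a, b, d, e, f, g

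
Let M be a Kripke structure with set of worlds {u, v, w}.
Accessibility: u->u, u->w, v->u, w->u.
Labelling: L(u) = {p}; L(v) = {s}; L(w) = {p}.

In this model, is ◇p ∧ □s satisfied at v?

No

Recall that □ψ holds at a world iff ψ holds at every accessible world, and ◇ψ holds iff ψ holds at some accessible world.
At v: ◇p is true, □s is false, so ◇p ∧ □s is false.
  At v: ◇p requires p at some successor in {u}.
    p holds at u, so ◇p is true at v.
  At v: □s requires s at every successor {u}.
    s fails at u, so □s is false at v.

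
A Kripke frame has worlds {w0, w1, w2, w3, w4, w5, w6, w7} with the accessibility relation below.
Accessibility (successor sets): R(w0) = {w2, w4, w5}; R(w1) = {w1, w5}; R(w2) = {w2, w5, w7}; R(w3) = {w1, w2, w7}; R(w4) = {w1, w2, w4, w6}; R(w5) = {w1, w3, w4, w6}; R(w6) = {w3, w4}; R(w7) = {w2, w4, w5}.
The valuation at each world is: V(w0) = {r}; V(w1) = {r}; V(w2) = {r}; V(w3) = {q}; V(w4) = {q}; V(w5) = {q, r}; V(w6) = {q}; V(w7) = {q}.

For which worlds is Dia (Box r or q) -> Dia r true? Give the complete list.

w0, w1, w2, w3, w4, w5, w7

Let φ = Dia (Box r or q) -> Dia r. Evaluate φ at each world:
  w0 (successors {w2, w4, w5}): φ is true.
  w1 (successors {w1, w5}): φ is true.
  w2 (successors {w2, w5, w7}): φ is true.
  w3 (successors {w1, w2, w7}): φ is true.
  w4 (successors {w1, w2, w4, w6}): φ is true.
  w5 (successors {w1, w3, w4, w6}): φ is true.
  w6 (successors {w3, w4}): φ is false.
  w7 (successors {w2, w4, w5}): φ is true.
For instance, at w0:
  At w0: Dia (Box r or q) is true, Dia r is true, so Dia (Box r or q) -> Dia r is true.
    At w0: Dia (Box r or q) requires Box r or q at some successor in {w2, w4, w5}.
      Box r or q holds at w4, so Dia (Box r or q) is true at w0.
    At w0: Dia r requires r at some successor in {w2, w4, w5}.
      r holds at w2, so Dia r is true at w0.
Satisfying worlds: {w0, w1, w2, w3, w4, w5, w7}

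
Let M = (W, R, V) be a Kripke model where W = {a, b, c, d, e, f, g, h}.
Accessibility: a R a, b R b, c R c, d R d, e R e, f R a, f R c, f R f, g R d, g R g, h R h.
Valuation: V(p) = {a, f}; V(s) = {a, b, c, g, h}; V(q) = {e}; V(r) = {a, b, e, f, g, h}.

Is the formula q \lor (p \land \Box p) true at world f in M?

No

At f: q is false, p \land \Box p is false, so q \lor (p \land \Box p) is false.
  At f: p is true, \Box p is false, so p \land \Box p is false.
    At f: \Box p requires p at every successor {a, c, f}.
      p fails at c, so \Box p is false at f.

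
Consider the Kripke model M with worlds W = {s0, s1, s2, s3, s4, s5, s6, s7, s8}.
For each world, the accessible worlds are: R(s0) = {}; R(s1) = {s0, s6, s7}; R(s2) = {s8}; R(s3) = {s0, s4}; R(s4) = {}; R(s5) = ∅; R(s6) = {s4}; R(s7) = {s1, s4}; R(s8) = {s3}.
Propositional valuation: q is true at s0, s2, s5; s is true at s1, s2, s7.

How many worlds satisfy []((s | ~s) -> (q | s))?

3

Let φ = []((s | ~s) -> (q | s)). Evaluate φ at each world:
  s0 (successors ∅): φ is true.
  s1 (successors {s0, s6, s7}): φ is false.
  s2 (successors {s8}): φ is false.
  s3 (successors {s0, s4}): φ is false.
  s4 (successors ∅): φ is true.
  s5 (successors ∅): φ is true.
  s6 (successors {s4}): φ is false.
  s7 (successors {s1, s4}): φ is false.
  s8 (successors {s3}): φ is false.
For instance, at s6:
  At s6: []((s | ~s) -> (q | s)) requires (s | ~s) -> (q | s) at every successor {s4}.
    (s | ~s) -> (q | s) fails at s4, so []((s | ~s) -> (q | s)) is false at s6.
Satisfying worlds: {s0, s4, s5}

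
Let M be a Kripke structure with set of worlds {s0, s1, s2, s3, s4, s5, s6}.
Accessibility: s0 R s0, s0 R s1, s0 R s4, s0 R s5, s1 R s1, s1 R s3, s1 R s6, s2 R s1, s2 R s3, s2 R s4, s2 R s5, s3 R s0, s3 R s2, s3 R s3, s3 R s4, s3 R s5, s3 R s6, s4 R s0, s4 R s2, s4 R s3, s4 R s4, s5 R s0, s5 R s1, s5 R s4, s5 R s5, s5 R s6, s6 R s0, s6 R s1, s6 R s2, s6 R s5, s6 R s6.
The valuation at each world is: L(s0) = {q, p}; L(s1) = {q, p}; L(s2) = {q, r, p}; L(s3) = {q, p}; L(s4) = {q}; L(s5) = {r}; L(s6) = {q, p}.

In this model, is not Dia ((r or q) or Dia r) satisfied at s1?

No

At s1: Dia ((r or q) or Dia r) is true, so not Dia ((r or q) or Dia r) is false.
  At s1: Dia ((r or q) or Dia r) requires (r or q) or Dia r at some successor in {s1, s3, s6}.
    (r or q) or Dia r holds at s1, so Dia ((r or q) or Dia r) is true at s1.
      At s1: r or q is true, Dia r is false, so (r or q) or Dia r is true.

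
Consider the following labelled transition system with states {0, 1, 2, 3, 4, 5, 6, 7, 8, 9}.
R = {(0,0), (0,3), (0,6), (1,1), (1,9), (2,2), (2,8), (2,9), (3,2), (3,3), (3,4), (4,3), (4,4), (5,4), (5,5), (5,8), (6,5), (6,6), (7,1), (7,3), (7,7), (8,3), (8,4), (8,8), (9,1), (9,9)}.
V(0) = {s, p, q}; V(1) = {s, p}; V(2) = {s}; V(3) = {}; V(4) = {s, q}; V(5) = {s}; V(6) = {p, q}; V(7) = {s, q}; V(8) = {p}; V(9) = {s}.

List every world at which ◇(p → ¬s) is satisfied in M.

Recall that ◇ψ holds at a world iff ψ holds at some accessible world.
Let φ = ◇(p → ¬s). Evaluate φ at each world:
  0 (successors {0, 3, 6}): φ is true.
  1 (successors {1, 9}): φ is true.
  2 (successors {2, 8, 9}): φ is true.
  3 (successors {2, 3, 4}): φ is true.
  4 (successors {3, 4}): φ is true.
  5 (successors {4, 5, 8}): φ is true.
  6 (successors {5, 6}): φ is true.
  7 (successors {1, 3, 7}): φ is true.
  8 (successors {3, 4, 8}): φ is true.
  9 (successors {1, 9}): φ is true.
For instance, at 7:
  At 7: ◇(p → ¬s) requires p → ¬s at some successor in {1, 3, 7}.
    p → ¬s holds at 3, so ◇(p → ¬s) is true at 7.
Satisfying worlds: {0, 1, 2, 3, 4, 5, 6, 7, 8, 9}

0, 1, 2, 3, 4, 5, 6, 7, 8, 9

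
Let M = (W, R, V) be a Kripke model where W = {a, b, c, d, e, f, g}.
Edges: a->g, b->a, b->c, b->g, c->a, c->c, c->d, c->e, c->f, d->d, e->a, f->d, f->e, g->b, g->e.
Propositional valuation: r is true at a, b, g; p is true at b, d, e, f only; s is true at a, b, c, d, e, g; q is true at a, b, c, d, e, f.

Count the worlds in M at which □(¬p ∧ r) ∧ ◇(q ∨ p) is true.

Let φ = □(¬p ∧ r) ∧ ◇(q ∨ p). Evaluate φ at each world:
  a (successors {g}): φ is false.
  b (successors {a, c, g}): φ is false.
  c (successors {a, c, d, e, f}): φ is false.
  d (successors {d}): φ is false.
  e (successors {a}): φ is true.
  f (successors {d, e}): φ is false.
  g (successors {b, e}): φ is false.
For instance, at b:
  At b: □(¬p ∧ r) is false, ◇(q ∨ p) is true, so □(¬p ∧ r) ∧ ◇(q ∨ p) is false.
    At b: □(¬p ∧ r) requires ¬p ∧ r at every successor {a, c, g}.
      ¬p ∧ r fails at c, so □(¬p ∧ r) is false at b.
    At b: ◇(q ∨ p) requires q ∨ p at some successor in {a, c, g}.
      q ∨ p holds at a, so ◇(q ∨ p) is true at b.
Satisfying worlds: {e}

1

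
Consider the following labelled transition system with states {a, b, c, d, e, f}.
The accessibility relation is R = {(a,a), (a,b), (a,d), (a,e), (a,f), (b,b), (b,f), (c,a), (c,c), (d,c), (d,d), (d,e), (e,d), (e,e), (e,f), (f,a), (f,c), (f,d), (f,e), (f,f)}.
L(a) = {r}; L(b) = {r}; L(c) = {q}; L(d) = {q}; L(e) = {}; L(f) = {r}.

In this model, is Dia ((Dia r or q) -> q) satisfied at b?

At b: Dia ((Dia r or q) -> q) requires (Dia r or q) -> q at some successor in {b, f}.
  At b: (Dia r or q) -> q is false.
  At f: (Dia r or q) -> q is false.
So Dia ((Dia r or q) -> q) is false at b.

No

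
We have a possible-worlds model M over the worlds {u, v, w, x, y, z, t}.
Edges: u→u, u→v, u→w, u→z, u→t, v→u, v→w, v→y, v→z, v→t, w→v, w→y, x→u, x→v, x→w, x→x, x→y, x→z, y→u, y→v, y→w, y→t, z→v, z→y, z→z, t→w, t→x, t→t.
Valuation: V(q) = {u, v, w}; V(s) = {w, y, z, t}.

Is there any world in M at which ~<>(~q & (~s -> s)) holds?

Let φ = ~<>(~q & (~s -> s)). Evaluate φ at each world:
  u (successors {u, v, w, z, t}): φ is false.
  v (successors {u, w, y, z, t}): φ is false.
  w (successors {v, y}): φ is false.
  x (successors {u, v, w, x, y, z}): φ is false.
  y (successors {u, v, w, t}): φ is false.
  z (successors {v, y, z}): φ is false.
  t (successors {w, x, t}): φ is false.
For instance, at z:
  At z: <>(~q & (~s -> s)) is true, so ~<>(~q & (~s -> s)) is false.
    At z: <>(~q & (~s -> s)) requires ~q & (~s -> s) at some successor in {v, y, z}.
      ~q & (~s -> s) holds at y, so <>(~q & (~s -> s)) is true at z.

No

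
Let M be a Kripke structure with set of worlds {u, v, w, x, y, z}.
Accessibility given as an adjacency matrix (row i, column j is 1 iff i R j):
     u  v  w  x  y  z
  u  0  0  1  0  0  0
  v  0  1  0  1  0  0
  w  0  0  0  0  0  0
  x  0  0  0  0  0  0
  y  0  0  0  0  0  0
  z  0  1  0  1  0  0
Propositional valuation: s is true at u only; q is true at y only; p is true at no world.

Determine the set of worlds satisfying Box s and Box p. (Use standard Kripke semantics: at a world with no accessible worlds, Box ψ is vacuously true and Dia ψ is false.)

Recall that Box ψ holds at a world iff ψ holds at every accessible world, and Dia ψ holds iff ψ holds at some accessible world.
Let φ = Box s and Box p. Evaluate φ at each world:
  u (successors {w}): φ is false.
  v (successors {v, x}): φ is false.
  w (successors ∅): φ is true.
  x (successors ∅): φ is true.
  y (successors ∅): φ is true.
  z (successors {v, x}): φ is false.
For instance, at z:
  At z: Box s is false, Box p is false, so Box s and Box p is false.
    At z: Box s requires s at every successor {v, x}.
      s fails at v, so Box s is false at z.
    At z: Box p requires p at every successor {v, x}.
      p fails at v, so Box p is false at z.
Satisfying worlds: {w, x, y}

w, x, y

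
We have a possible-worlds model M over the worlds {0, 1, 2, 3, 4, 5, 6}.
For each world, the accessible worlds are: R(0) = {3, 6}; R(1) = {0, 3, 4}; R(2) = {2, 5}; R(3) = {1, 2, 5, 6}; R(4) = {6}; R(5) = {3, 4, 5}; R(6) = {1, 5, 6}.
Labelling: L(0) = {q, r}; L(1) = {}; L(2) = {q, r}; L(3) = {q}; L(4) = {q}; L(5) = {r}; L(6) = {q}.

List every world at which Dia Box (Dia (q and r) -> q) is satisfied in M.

1, 2, 3, 5, 6

Recall that Box ψ holds at a world iff ψ holds at every accessible world, and Dia ψ holds iff ψ holds at some accessible world.
Let φ = Dia Box (Dia (q and r) -> q). Evaluate φ at each world:
  0 (successors {3, 6}): φ is false.
  1 (successors {0, 3, 4}): φ is true.
  2 (successors {2, 5}): φ is true.
  3 (successors {1, 2, 5, 6}): φ is true.
  4 (successors {6}): φ is false.
  5 (successors {3, 4, 5}): φ is true.
  6 (successors {1, 5, 6}): φ is true.
For instance, at 6:
  At 6: Dia Box (Dia (q and r) -> q) requires Box (Dia (q and r) -> q) at some successor in {1, 5, 6}.
    Box (Dia (q and r) -> q) holds at 1, so Dia Box (Dia (q and r) -> q) is true at 6.
      At 1: Box (Dia (q and r) -> q) requires Dia (q and r) -> q at every successor {0, 3, 4}.
        At 0: Dia (q and r) -> q is true.
        At 3: Dia (q and r) -> q is true.
        At 4: Dia (q and r) -> q is true.
      So Box (Dia (q and r) -> q) is true at 1.
Satisfying worlds: {1, 2, 3, 5, 6}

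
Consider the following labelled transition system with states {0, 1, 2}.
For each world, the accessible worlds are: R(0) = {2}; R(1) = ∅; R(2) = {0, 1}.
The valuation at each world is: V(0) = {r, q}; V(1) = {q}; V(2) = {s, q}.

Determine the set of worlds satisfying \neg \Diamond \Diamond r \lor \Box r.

Recall that \Box ψ holds at a world iff ψ holds at every accessible world, and \Diamond ψ holds iff ψ holds at some accessible world.
Let φ = \neg \Diamond \Diamond r \lor \Box r. Evaluate φ at each world:
  0 (successors {2}): φ is false.
  1 (successors ∅): φ is true.
  2 (successors {0, 1}): φ is true.
For instance, at 0:
  At 0: \neg \Diamond \Diamond r is false, \Box r is false, so \neg \Diamond \Diamond r \lor \Box r is false.
    At 0: \Diamond \Diamond r is true, so \neg \Diamond \Diamond r is false.
      At 0: \Diamond \Diamond r requires \Diamond r at some successor in {2}.
        \Diamond r holds at 2, so \Diamond \Diamond r is true at 0.
    At 0: \Box r requires r at every successor {2}.
      r fails at 2, so \Box r is false at 0.
Satisfying worlds: {1, 2}

1, 2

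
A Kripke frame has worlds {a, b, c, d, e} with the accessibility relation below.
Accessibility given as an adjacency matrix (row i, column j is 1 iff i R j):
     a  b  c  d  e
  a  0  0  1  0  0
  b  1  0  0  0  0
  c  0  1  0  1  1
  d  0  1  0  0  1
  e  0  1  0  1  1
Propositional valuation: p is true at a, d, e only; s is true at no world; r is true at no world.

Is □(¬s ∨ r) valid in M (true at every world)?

Recall that □ψ holds at a world iff ψ holds at every accessible world, and ◇ψ holds iff ψ holds at some accessible world.
Let φ = □(¬s ∨ r). Evaluate φ at each world:
  a (successors {c}): φ is true.
  b (successors {a}): φ is true.
  c (successors {b, d, e}): φ is true.
  d (successors {b, e}): φ is true.
  e (successors {b, d, e}): φ is true.
For instance, at d:
  At d: □(¬s ∨ r) requires ¬s ∨ r at every successor {b, e}.
    At b: ¬s ∨ r is true.
    At e: ¬s ∨ r is true.
  So □(¬s ∨ r) is true at d.

Yes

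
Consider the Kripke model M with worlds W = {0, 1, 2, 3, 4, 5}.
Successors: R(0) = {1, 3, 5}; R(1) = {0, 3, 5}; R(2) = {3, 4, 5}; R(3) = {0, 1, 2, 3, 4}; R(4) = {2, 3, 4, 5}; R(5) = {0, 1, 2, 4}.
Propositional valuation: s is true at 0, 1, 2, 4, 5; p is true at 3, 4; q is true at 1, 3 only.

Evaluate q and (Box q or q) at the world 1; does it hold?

At 1: q is true, Box q or q is true, so q and (Box q or q) is true.
  At 1: Box q is false, q is true, so Box q or q is true.
    At 1: Box q requires q at every successor {0, 3, 5}.
      q fails at 0, so Box q is false at 1.

Yes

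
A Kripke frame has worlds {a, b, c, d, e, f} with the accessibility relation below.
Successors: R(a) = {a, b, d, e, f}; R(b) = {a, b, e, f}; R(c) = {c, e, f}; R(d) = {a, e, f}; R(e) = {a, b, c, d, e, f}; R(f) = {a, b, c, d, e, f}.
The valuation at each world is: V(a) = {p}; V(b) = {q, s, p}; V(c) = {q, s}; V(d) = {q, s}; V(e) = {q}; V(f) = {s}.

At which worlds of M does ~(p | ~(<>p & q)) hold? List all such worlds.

Let φ = ~(p | ~(<>p & q)). Evaluate φ at each world:
  a (successors {a, b, d, e, f}): φ is false.
  b (successors {a, b, e, f}): φ is false.
  c (successors {c, e, f}): φ is false.
  d (successors {a, e, f}): φ is true.
  e (successors {a, b, c, d, e, f}): φ is true.
  f (successors {a, b, c, d, e, f}): φ is false.
For instance, at f:
  At f: p | ~(<>p & q) is true, so ~(p | ~(<>p & q)) is false.
    At f: p is false, ~(<>p & q) is true, so p | ~(<>p & q) is true.
      At f: <>p & q is false, so ~(<>p & q) is true.
Satisfying worlds: {d, e}

d, e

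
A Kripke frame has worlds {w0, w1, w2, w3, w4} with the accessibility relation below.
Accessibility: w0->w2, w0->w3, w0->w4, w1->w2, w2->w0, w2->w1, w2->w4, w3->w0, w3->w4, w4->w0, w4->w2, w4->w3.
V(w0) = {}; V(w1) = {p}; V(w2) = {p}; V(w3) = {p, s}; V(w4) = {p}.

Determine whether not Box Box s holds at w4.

At w4: Box Box s is false, so not Box Box s is true.
  At w4: Box Box s requires Box s at every successor {w0, w2, w3}.
    Box s fails at w0, so Box Box s is false at w4.
      At w0: Box s requires s at every successor {w2, w3, w4}.
        s fails at w2, so Box s is false at w0.

Yes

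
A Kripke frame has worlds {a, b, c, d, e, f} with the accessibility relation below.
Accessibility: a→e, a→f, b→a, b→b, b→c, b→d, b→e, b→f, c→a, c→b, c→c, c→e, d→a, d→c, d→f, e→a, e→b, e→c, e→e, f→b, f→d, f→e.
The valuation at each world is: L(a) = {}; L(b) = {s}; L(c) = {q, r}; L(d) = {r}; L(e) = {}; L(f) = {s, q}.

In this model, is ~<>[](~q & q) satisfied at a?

At a: <>[](~q & q) is false, so ~<>[](~q & q) is true.
  At a: <>[](~q & q) requires [](~q & q) at some successor in {e, f}.
    At e: [](~q & q) is false.
    At f: [](~q & q) is false.
  So <>[](~q & q) is false at a.

Yes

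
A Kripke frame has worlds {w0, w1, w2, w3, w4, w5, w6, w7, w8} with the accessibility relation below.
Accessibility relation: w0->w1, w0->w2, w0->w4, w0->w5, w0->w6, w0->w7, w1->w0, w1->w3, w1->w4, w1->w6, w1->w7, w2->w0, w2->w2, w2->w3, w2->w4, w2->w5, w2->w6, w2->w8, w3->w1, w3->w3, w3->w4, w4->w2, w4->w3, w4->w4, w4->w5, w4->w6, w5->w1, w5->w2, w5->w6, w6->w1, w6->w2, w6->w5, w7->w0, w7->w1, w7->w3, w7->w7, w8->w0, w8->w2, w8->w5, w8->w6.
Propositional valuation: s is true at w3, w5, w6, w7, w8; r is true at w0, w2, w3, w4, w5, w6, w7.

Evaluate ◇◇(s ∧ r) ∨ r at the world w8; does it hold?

At w8: ◇◇(s ∧ r) is true, r is false, so ◇◇(s ∧ r) ∨ r is true.
  At w8: ◇◇(s ∧ r) requires ◇(s ∧ r) at some successor in {w0, w2, w5, w6}.
    ◇(s ∧ r) holds at w0, so ◇◇(s ∧ r) is true at w8.
      At w0: ◇(s ∧ r) requires s ∧ r at some successor in {w1, w2, w4, w5, w6, w7}.
        s ∧ r holds at w5, so ◇(s ∧ r) is true at w0.

Yes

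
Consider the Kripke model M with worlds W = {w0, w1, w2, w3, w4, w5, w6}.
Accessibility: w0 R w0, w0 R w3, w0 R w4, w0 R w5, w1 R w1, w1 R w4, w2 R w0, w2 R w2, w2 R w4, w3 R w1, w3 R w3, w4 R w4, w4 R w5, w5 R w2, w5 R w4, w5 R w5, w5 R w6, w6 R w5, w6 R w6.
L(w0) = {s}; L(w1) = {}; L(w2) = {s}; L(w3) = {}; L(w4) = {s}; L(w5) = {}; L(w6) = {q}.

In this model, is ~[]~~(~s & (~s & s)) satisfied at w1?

Yes

At w1: []~~(~s & (~s & s)) is false, so ~[]~~(~s & (~s & s)) is true.
  At w1: []~~(~s & (~s & s)) requires ~~(~s & (~s & s)) at every successor {w1, w4}.
    ~~(~s & (~s & s)) fails at w1, so []~~(~s & (~s & s)) is false at w1.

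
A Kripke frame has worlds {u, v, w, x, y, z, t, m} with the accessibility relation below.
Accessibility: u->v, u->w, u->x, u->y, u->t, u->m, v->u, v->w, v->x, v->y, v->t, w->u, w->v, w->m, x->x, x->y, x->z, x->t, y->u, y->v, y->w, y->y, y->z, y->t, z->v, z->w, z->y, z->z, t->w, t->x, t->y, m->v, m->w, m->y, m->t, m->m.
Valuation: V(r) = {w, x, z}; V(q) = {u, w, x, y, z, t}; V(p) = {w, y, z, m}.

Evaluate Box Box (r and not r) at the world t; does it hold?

No

At t: Box Box (r and not r) requires Box (r and not r) at every successor {w, x, y}.
  Box (r and not r) fails at w, so Box Box (r and not r) is false at t.
    At w: Box (r and not r) requires r and not r at every successor {u, v, m}.
      r and not r fails at u, so Box (r and not r) is false at w.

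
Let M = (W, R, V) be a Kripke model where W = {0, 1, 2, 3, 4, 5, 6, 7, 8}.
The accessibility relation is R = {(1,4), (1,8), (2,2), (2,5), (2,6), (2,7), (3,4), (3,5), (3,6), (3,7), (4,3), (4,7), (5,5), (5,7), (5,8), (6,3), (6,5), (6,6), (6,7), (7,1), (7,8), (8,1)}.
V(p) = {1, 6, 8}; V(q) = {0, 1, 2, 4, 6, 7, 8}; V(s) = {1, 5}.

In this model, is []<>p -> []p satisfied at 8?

Yes

Recall that []ψ holds at a world iff ψ holds at every accessible world, and <>ψ holds iff ψ holds at some accessible world.
At 8: []<>p is true, []p is true, so []<>p -> []p is true.
  At 8: []<>p requires <>p at every successor {1}.
      At 1: <>p requires p at some successor in {4, 8}.
        p holds at 8, so <>p is true at 1.
  So []<>p is true at 8.
  At 8: []p requires p at every successor {1}.
    At 1: p is true.
  So []p is true at 8.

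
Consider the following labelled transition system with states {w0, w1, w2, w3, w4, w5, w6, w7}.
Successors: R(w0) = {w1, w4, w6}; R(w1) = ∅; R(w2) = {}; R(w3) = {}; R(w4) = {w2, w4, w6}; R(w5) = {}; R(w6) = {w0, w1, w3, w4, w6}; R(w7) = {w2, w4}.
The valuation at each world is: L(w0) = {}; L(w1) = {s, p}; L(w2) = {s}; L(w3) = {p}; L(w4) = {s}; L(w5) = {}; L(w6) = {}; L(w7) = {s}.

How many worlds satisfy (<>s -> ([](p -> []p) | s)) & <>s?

Recall that []ψ holds at a world iff ψ holds at every accessible world, and <>ψ holds iff ψ holds at some accessible world.
Let φ = (<>s -> ([](p -> []p) | s)) & <>s. Evaluate φ at each world:
  w0 (successors {w1, w4, w6}): φ is true.
  w1 (successors ∅): φ is false.
  w2 (successors ∅): φ is false.
  w3 (successors ∅): φ is false.
  w4 (successors {w2, w4, w6}): φ is true.
  w5 (successors ∅): φ is false.
  w6 (successors {w0, w1, w3, w4, w6}): φ is true.
  w7 (successors {w2, w4}): φ is true.
For instance, at w0:
  At w0: <>s -> ([](p -> []p) | s) is true, <>s is true, so (<>s -> ([](p -> []p) | s)) & <>s is true.
    At w0: <>s is true, [](p -> []p) | s is true, so <>s -> ([](p -> []p) | s) is true.
      At w0: <>s requires s at some successor in {w1, w4, w6}.
        s holds at w1, so <>s is true at w0.
      At w0: [](p -> []p) is true, s is false, so [](p -> []p) | s is true.
    At w0: <>s requires s at some successor in {w1, w4, w6}.
      s holds at w1, so <>s is true at w0.
Satisfying worlds: {w0, w4, w6, w7}

4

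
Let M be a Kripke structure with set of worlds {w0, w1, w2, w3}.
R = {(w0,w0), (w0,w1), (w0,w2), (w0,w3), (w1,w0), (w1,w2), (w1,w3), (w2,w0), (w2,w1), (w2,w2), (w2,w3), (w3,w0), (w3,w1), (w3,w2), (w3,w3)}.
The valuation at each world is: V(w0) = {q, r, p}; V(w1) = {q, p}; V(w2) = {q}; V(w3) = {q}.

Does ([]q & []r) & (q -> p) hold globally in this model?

No

Let φ = ([]q & []r) & (q -> p). Evaluate φ at each world:
  w0 (successors {w0, w1, w2, w3}): φ is false.
  w1 (successors {w0, w2, w3}): φ is false.
  w2 (successors {w0, w1, w2, w3}): φ is false.
  w3 (successors {w0, w1, w2, w3}): φ is false.
Detail at w0 (counterexample):
  At w0: []q & []r is false, q -> p is true, so ([]q & []r) & (q -> p) is false.
    At w0: []q is true, []r is false, so []q & []r is false.
      At w0: []q requires q at every successor {w0, w1, w2, w3}.
        At w0: q is true.
        At w1: q is true.
        At w2: q is true.
        At w3: q is true.
      So []q is true at w0.
      At w0: []r requires r at every successor {w0, w1, w2, w3}.
        r fails at w1, so []r is false at w0.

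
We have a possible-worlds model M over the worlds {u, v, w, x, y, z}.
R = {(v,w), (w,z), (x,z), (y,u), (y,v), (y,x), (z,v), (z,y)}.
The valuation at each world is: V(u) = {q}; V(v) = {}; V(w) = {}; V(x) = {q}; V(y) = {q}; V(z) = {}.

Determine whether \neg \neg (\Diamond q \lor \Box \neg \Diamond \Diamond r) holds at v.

Yes

At v: \neg (\Diamond q \lor \Box \neg \Diamond \Diamond r) is false, so \neg \neg (\Diamond q \lor \Box \neg \Diamond \Diamond r) is true.
  At v: \Diamond q \lor \Box \neg \Diamond \Diamond r is true, so \neg (\Diamond q \lor \Box \neg \Diamond \Diamond r) is false.
    At v: \Diamond q is false, \Box \neg \Diamond \Diamond r is true, so \Diamond q \lor \Box \neg \Diamond \Diamond r is true.
      At v: \Diamond q requires q at some successor in {w}.
        At w: q is false.
      So \Diamond q is false at v.
      At v: \Box \neg \Diamond \Diamond r requires \neg \Diamond \Diamond r at every successor {w}.
        At w: \neg \Diamond \Diamond r is true.
      So \Box \neg \Diamond \Diamond r is true at v.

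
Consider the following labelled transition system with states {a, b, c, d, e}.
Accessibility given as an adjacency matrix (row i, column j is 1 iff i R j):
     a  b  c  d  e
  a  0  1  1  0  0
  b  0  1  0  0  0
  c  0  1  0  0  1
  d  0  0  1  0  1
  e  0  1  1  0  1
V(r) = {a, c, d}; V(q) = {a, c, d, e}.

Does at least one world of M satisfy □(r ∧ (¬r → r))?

Recall that □ψ holds at a world iff ψ holds at every accessible world, and ◇ψ holds iff ψ holds at some accessible world.
Let φ = □(r ∧ (¬r → r)). Evaluate φ at each world:
  a (successors {b, c}): φ is false.
  b (successors {b}): φ is false.
  c (successors {b, e}): φ is false.
  d (successors {c, e}): φ is false.
  e (successors {b, c, e}): φ is false.
For instance, at d:
  At d: □(r ∧ (¬r → r)) requires r ∧ (¬r → r) at every successor {c, e}.
    r ∧ (¬r → r) fails at e, so □(r ∧ (¬r → r)) is false at d.

No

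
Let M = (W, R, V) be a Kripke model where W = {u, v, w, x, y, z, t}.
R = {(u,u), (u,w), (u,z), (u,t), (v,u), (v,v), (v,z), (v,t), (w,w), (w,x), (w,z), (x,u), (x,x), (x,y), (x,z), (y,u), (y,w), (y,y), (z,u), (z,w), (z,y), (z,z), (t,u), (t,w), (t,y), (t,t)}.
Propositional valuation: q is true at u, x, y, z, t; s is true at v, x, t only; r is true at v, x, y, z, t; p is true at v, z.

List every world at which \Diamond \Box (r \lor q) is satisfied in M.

v, w, x

Recall that \Box ψ holds at a world iff ψ holds at every accessible world, and \Diamond ψ holds iff ψ holds at some accessible world.
Let φ = \Diamond \Box (r \lor q). Evaluate φ at each world:
  u (successors {u, w, z, t}): φ is false.
  v (successors {u, v, z, t}): φ is true.
  w (successors {w, x, z}): φ is true.
  x (successors {u, x, y, z}): φ is true.
  y (successors {u, w, y}): φ is false.
  z (successors {u, w, y, z}): φ is false.
  t (successors {u, w, y, t}): φ is false.
For instance, at w:
  At w: \Diamond \Box (r \lor q) requires \Box (r \lor q) at some successor in {w, x, z}.
    \Box (r \lor q) holds at x, so \Diamond \Box (r \lor q) is true at w.
      At x: \Box (r \lor q) requires r \lor q at every successor {u, x, y, z}.
        At u: r \lor q is true.
        At x: r \lor q is true.
        At y: r \lor q is true.
        At z: r \lor q is true.
      So \Box (r \lor q) is true at x.
Satisfying worlds: {v, w, x}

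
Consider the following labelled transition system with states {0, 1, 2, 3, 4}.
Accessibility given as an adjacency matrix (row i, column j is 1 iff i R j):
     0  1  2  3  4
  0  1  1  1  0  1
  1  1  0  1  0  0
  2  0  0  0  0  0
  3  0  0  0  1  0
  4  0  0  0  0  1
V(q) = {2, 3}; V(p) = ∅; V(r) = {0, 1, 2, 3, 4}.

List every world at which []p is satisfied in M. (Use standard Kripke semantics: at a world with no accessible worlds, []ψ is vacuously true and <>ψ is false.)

Recall that []ψ holds at a world iff ψ holds at every accessible world, and <>ψ holds iff ψ holds at some accessible world.
Let φ = []p. Evaluate φ at each world:
  0 (successors {0, 1, 2, 4}): φ is false.
  1 (successors {0, 2}): φ is false.
  2 (successors ∅): φ is true.
  3 (successors {3}): φ is false.
  4 (successors {4}): φ is false.
For instance, at 1:
  At 1: []p requires p at every successor {0, 2}.
    p fails at 0, so []p is false at 1.
Satisfying worlds: {2}

2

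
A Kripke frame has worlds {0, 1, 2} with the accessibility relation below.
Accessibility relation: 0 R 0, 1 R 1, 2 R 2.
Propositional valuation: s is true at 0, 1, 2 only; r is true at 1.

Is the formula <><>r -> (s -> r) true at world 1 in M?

At 1: <><>r is true, s -> r is true, so <><>r -> (s -> r) is true.
  At 1: <><>r requires <>r at some successor in {1}.
    <>r holds at 1, so <><>r is true at 1.
      At 1: <>r requires r at some successor in {1}.
        r holds at 1, so <>r is true at 1.

Yes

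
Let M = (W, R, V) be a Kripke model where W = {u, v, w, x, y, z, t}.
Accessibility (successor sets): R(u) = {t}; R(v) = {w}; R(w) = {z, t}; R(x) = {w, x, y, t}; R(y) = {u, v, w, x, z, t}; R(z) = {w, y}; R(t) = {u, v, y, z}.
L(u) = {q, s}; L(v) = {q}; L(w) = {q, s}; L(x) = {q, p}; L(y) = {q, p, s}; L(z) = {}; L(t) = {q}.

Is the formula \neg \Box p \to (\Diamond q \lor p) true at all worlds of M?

Yes

Let φ = \neg \Box p \to (\Diamond q \lor p). Evaluate φ at each world:
  u (successors {t}): φ is true.
  v (successors {w}): φ is true.
  w (successors {z, t}): φ is true.
  x (successors {w, x, y, t}): φ is true.
  y (successors {u, v, w, x, z, t}): φ is true.
  z (successors {w, y}): φ is true.
  t (successors {u, v, y, z}): φ is true.
For instance, at w:
  At w: \neg \Box p is true, \Diamond q \lor p is true, so \neg \Box p \to (\Diamond q \lor p) is true.
    At w: \Box p is false, so \neg \Box p is true.
      At w: \Box p requires p at every successor {z, t}.
        p fails at z, so \Box p is false at w.
    At w: \Diamond q is true, p is false, so \Diamond q \lor p is true.
      At w: \Diamond q requires q at some successor in {z, t}.
        q holds at t, so \Diamond q is true at w.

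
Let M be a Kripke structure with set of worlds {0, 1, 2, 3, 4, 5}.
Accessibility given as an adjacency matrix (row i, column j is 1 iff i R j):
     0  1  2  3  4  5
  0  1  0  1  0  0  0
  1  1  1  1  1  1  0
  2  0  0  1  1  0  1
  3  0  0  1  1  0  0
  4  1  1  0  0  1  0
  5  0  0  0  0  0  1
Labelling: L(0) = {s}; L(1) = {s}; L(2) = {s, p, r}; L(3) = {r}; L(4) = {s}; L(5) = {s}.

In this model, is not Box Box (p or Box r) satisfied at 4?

Recall that Box ψ holds at a world iff ψ holds at every accessible world, and Dia ψ holds iff ψ holds at some accessible world.
At 4: Box Box (p or Box r) is false, so not Box Box (p or Box r) is true.
  At 4: Box Box (p or Box r) requires Box (p or Box r) at every successor {0, 1, 4}.
    Box (p or Box r) fails at 0, so Box Box (p or Box r) is false at 4.
      At 0: Box (p or Box r) requires p or Box r at every successor {0, 2}.
        p or Box r fails at 0, so Box (p or Box r) is false at 0.

Yes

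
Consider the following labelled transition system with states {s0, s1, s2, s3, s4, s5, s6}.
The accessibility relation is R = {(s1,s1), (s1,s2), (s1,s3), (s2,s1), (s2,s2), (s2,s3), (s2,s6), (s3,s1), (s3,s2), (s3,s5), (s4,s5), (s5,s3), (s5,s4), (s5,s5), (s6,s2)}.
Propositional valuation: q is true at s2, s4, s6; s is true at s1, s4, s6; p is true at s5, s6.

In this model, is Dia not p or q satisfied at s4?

At s4: Dia not p is false, q is true, so Dia not p or q is true.
  At s4: Dia not p requires not p at some successor in {s5}.
    At s5: not p is false.
  So Dia not p is false at s4.

Yes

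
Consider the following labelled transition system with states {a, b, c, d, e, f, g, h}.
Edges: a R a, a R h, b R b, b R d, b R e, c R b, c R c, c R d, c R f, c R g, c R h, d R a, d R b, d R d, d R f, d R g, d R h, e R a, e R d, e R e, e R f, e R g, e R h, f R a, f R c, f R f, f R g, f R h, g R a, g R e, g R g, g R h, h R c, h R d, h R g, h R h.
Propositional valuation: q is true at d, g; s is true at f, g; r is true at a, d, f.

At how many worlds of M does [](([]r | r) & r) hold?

0

Let φ = [](([]r | r) & r). Evaluate φ at each world:
  a (successors {a, h}): φ is false.
  b (successors {b, d, e}): φ is false.
  c (successors {b, c, d, f, g, h}): φ is false.
  d (successors {a, b, d, f, g, h}): φ is false.
  e (successors {a, d, e, f, g, h}): φ is false.
  f (successors {a, c, f, g, h}): φ is false.
  g (successors {a, e, g, h}): φ is false.
  h (successors {c, d, g, h}): φ is false.
For instance, at b:
  At b: [](([]r | r) & r) requires ([]r | r) & r at every successor {b, d, e}.
    ([]r | r) & r fails at b, so [](([]r | r) & r) is false at b.
      At b: []r | r is false, r is false, so ([]r | r) & r is false.
Satisfying worlds: none.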